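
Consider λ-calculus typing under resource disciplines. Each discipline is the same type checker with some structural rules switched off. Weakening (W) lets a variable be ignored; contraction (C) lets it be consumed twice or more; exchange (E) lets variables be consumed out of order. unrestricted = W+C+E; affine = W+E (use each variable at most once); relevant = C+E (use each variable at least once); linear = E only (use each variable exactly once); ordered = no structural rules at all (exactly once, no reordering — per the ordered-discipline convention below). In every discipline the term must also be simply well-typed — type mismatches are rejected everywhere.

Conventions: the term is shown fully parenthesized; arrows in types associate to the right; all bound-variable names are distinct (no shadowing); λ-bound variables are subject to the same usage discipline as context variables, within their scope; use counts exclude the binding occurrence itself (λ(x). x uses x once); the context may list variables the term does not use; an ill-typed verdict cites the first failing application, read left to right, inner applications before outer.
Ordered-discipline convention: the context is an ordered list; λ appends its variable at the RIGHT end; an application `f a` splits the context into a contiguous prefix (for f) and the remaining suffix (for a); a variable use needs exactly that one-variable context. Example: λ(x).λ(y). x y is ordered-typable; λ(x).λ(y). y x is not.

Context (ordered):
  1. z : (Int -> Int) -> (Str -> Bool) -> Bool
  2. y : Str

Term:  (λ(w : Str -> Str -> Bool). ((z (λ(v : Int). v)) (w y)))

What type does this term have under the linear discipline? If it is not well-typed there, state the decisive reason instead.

term : (Str -> Str -> Bool) -> Bool
counts: z: 1×; y: 1×; w [bound]: 1×; v [bound]: 1×
left-to-right use order: z, v, w, y
typing: the term checks, with type (Str -> Str -> Bool) -> Bool
per-discipline verdicts: ordered ✗ | linear ✓ | affine ✓ | relevant ✓ | unrestricted ✓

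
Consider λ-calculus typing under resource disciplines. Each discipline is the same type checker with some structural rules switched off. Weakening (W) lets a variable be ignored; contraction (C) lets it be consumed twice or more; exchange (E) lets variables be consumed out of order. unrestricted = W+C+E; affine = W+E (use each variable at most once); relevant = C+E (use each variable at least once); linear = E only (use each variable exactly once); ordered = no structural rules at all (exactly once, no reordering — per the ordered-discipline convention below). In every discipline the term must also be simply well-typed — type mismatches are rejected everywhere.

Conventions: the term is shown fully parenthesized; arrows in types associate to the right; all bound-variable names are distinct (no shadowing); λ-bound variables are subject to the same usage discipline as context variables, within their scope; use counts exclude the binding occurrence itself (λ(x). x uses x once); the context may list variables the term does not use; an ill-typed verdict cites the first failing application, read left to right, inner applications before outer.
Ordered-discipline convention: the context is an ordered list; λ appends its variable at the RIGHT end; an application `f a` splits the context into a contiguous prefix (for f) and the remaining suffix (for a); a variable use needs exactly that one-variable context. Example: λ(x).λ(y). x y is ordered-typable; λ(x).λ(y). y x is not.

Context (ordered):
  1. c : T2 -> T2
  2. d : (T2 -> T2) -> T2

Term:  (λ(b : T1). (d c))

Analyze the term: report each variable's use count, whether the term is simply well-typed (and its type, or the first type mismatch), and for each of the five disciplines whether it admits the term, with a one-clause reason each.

variable uses: c=1; d=1; b (bound)=0
order of uses: d, c
typing: well-typed — term : T1 -> T2
ordered: ✗, b never used (weakening)
linear: ✗, b never used (weakening)
affine: ✓, none of c, d, b used more than once
relevant: ✗, b never used (weakening)
unrestricted: ✓, typability at T1 -> T2 is all that's needed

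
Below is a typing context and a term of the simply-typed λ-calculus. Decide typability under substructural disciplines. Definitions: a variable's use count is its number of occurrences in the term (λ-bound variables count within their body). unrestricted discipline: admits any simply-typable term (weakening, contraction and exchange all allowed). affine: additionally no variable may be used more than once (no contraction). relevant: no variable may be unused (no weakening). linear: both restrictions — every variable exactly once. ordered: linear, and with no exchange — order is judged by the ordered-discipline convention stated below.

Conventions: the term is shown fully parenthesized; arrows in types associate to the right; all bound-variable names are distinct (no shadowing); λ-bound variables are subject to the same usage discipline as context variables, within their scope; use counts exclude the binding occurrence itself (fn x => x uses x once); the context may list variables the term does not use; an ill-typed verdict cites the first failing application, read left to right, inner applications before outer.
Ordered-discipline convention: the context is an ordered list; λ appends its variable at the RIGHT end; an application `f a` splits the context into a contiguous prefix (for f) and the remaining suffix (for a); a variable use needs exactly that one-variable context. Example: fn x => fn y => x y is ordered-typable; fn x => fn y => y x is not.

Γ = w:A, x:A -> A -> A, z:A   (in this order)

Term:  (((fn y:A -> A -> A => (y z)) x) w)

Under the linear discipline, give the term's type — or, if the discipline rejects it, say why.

term : A
usage: w=1, x=1, z=1, y (λ-bound)=1
left-to-right use order: y, z, x, w
typing: ✓ — A
summary: ordered ✗; linear ✓; affine ✓; relevant ✓; unrestricted ✓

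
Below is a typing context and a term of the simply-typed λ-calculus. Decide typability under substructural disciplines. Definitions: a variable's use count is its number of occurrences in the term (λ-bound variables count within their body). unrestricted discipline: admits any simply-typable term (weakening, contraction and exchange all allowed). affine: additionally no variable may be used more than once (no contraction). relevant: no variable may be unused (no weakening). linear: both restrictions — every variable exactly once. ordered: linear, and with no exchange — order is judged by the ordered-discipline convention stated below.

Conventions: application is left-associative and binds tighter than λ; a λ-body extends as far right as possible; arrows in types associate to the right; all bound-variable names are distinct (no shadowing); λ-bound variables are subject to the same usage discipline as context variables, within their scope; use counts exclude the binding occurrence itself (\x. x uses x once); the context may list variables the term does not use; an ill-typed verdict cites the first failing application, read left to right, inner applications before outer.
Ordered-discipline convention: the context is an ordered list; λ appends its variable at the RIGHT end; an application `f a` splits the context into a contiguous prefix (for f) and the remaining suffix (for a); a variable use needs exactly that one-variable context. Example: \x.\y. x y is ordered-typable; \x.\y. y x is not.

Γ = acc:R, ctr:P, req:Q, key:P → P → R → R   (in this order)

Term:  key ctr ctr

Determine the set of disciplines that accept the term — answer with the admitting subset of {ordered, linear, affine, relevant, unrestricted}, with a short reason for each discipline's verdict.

admitting disciplines: unrestricted
use counts: acc=0, ctr=2, req=0, key=1
use order (left to right): key, ctr, ctr
typing: well-typed at R → R
ordered: ✗ — needs contraction — ctr ×2; acc, req never used (weakening)
linear: ✗ — needs contraction — ctr ×2; acc, req never used (weakening)
affine: ✗ — needs contraction — ctr ×2
relevant: ✗ — acc, req never used (weakening)
unrestricted: ✓ — typability at R → R is all that's needed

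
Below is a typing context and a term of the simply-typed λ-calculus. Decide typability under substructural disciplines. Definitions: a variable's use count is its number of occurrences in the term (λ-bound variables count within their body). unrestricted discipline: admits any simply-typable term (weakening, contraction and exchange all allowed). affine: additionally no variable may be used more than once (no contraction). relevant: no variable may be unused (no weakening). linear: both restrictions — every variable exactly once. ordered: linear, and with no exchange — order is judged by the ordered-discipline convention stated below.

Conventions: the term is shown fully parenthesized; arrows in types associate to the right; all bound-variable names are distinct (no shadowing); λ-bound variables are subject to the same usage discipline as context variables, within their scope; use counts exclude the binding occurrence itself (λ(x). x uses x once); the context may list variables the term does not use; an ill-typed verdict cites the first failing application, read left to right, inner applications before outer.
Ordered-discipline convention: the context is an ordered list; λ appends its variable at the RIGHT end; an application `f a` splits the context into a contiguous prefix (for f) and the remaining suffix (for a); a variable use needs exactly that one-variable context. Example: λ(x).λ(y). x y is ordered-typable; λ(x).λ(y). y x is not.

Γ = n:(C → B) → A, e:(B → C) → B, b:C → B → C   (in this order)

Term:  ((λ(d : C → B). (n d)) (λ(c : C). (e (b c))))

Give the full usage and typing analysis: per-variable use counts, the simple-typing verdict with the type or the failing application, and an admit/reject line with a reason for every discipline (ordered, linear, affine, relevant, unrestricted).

use counts: n: 1, e: 1, b: 1, d [bound]: 1, c [bound]: 1
order of uses: n, d, e, b, c
typing: well-typed at A
ordered: ✓ — single-use (n, e, b, d, c), ordered derivation ok
linear: ✓ — n, e, b, d, c: one use apiece
affine: ✓ — no duplicate uses among n, e, b, d, c
relevant: ✓ — none of n, e, b, d, c goes unused
unrestricted: ✓ — well-typed at A; no restrictions here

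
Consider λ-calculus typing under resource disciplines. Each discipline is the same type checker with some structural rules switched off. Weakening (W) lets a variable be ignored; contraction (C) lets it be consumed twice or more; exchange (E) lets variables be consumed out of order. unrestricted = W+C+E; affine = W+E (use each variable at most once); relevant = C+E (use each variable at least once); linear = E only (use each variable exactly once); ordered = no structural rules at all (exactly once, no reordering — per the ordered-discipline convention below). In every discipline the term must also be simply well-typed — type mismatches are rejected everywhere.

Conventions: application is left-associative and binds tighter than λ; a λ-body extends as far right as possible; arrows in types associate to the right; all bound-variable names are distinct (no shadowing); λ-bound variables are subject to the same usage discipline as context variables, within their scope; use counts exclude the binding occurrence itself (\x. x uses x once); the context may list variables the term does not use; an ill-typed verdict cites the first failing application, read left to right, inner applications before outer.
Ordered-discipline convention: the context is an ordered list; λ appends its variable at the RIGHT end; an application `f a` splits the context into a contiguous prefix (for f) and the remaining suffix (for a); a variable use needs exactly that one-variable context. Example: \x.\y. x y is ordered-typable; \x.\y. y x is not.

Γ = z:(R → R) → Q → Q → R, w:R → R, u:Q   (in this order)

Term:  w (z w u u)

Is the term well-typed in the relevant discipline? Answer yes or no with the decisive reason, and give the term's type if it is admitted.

yes — none of z, w, u goes unused; term : R
use counts: z=1; w=2; u=2
left-to-right use order: w, z, w, u, u
typing: ✓ — R
across the five disciplines: ordered ✗; linear ✗; affine ✗; relevant ✓; unrestricted ✓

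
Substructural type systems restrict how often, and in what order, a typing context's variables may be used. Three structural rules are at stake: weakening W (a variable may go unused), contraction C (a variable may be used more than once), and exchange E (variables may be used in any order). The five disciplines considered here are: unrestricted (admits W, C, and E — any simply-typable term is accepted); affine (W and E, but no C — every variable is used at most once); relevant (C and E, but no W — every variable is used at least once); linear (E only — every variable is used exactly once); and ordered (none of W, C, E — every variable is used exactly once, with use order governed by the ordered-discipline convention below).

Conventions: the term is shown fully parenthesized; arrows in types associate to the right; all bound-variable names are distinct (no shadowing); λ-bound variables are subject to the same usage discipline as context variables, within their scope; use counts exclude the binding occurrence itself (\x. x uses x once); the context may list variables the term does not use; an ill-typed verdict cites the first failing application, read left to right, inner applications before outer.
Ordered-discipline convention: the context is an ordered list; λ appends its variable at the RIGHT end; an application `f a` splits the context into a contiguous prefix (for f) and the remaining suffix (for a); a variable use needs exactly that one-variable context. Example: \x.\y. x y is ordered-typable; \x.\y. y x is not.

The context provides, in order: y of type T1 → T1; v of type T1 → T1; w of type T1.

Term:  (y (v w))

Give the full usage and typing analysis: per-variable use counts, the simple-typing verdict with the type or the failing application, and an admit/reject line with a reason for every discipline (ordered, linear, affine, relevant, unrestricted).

use counts: y ×1; v ×1; w ×1
use order (left to right): y, v, w
typing: well-typed at T1
ordered: ✓ — y, v, w once each; derivable with no W/C/E
linear: ✓ — single use per variable (y, v, w)
affine: ✓ — no duplicate uses among y, v, w
relevant: ✓ — every one of y, v, w appears
unrestricted: ✓ — simply typable at T1; W, C, E all held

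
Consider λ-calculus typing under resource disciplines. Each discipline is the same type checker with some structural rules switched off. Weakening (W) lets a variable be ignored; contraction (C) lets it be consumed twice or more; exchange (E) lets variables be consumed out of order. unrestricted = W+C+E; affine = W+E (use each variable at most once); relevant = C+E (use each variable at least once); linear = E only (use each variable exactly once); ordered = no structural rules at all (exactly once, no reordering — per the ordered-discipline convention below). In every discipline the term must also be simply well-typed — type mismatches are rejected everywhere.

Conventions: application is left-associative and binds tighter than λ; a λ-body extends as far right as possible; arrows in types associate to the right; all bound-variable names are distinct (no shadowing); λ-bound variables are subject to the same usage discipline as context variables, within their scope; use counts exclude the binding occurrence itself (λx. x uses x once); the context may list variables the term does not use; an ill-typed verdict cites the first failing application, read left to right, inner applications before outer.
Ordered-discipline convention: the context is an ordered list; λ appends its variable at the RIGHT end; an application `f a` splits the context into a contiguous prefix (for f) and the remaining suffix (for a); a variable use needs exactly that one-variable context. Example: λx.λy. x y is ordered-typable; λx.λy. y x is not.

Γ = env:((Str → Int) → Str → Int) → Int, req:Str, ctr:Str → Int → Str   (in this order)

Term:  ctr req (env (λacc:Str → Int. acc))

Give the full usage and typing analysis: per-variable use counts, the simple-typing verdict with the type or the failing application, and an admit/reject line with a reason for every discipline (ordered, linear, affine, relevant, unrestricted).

counts: env=1, req=1, ctr=1, acc [bound]=1
left-to-right use order: ctr, req, env, acc
typing: the term checks, with type Str
ordered: ✗ — use order ctr, req, env, acc needs exchange
linear: ✓ — env, req, ctr, acc: one use apiece
affine: ✓ — no duplicate uses among env, req, ctr, acc
relevant: ✓ — env, req, ctr, acc: all used, weakening unneeded
unrestricted: ✓ — typability at Str is all that's needed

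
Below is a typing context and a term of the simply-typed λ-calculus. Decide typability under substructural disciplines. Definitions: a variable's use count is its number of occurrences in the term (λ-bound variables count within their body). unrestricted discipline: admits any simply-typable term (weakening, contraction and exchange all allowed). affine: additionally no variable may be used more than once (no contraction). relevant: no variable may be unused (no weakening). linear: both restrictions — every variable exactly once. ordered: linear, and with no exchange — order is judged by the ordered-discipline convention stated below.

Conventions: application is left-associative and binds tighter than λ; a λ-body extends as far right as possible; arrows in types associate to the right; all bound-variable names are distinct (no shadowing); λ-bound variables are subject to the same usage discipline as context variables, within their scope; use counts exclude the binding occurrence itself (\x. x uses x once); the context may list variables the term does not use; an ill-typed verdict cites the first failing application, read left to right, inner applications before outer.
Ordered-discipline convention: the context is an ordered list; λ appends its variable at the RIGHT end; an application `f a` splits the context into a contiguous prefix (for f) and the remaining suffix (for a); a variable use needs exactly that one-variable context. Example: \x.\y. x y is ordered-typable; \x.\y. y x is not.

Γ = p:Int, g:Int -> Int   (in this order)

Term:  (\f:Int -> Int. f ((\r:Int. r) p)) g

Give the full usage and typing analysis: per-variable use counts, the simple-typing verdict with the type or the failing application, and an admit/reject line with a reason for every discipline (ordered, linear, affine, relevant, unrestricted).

variable uses: p ×1; g ×1; f [bound] ×1; r [bound] ×1
uses in reading order: f, r, p, g
typing: ✓ — Int
ordered ✗ (needs exchange: uses follow f, r, p, g)
linear ✓ (each of p, g, f, r used exactly once)
affine ✓ (none of p, g, f, r used more than once)
relevant ✓ (none of p, g, f, r goes unused)
unrestricted ✓ (type-checks (Int) and nothing is barred)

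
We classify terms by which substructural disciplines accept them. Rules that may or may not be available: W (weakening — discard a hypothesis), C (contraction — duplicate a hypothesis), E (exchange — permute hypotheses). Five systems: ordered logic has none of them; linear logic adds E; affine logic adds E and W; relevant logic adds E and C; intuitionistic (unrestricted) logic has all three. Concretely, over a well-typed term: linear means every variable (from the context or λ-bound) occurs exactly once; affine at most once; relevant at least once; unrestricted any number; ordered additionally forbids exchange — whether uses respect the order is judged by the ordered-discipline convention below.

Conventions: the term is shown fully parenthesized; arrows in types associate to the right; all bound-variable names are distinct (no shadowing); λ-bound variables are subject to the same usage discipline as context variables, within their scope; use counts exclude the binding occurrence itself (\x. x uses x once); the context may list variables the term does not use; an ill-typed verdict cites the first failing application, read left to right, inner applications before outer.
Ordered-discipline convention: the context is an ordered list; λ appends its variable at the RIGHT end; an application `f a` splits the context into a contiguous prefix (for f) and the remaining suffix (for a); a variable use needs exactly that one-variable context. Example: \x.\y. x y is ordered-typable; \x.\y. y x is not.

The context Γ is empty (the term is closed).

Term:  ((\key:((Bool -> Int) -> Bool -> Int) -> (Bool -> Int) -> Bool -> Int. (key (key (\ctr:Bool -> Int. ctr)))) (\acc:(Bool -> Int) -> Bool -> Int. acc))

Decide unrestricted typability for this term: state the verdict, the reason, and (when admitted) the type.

yes — type-checks ((Bool -> Int) -> Bool -> Int) and nothing is barred; term : (Bool -> Int) -> Bool -> Int
use counts: key [bound]: 2; ctr [bound]: 1; acc [bound]: 1
left-to-right use order: key, key, ctr, acc
typing: well-typed at (Bool -> Int) -> Bool -> Int
per-discipline verdicts: ordered ✗ · linear ✗ · affine ✗ · relevant ✓ · unrestricted ✓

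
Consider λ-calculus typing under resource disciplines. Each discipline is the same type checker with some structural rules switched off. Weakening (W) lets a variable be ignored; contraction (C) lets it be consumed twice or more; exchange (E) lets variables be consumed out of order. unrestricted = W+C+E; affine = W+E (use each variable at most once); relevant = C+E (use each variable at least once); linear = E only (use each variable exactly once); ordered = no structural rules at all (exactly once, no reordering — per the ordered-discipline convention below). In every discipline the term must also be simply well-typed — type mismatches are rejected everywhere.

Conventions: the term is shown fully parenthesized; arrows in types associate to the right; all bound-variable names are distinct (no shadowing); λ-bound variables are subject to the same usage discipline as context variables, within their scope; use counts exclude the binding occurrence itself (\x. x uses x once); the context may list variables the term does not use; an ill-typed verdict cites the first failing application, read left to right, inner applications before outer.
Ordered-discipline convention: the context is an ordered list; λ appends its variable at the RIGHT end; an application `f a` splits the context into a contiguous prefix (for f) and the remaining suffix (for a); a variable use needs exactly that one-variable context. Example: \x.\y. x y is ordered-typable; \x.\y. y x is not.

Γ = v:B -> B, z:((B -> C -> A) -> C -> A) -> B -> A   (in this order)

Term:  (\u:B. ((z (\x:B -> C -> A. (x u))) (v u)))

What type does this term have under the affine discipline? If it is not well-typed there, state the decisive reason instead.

not well-typed under affine — repeated use of u ×2
variable uses: v ×1, z ×1, u [bound] ×2, x [bound] ×1
use order (left to right): z, x, u, v, u
typing: well-typed — term : B -> A
all disciplines: ordered ✗ | linear ✗ | affine ✗ | relevant ✓ | unrestricted ✓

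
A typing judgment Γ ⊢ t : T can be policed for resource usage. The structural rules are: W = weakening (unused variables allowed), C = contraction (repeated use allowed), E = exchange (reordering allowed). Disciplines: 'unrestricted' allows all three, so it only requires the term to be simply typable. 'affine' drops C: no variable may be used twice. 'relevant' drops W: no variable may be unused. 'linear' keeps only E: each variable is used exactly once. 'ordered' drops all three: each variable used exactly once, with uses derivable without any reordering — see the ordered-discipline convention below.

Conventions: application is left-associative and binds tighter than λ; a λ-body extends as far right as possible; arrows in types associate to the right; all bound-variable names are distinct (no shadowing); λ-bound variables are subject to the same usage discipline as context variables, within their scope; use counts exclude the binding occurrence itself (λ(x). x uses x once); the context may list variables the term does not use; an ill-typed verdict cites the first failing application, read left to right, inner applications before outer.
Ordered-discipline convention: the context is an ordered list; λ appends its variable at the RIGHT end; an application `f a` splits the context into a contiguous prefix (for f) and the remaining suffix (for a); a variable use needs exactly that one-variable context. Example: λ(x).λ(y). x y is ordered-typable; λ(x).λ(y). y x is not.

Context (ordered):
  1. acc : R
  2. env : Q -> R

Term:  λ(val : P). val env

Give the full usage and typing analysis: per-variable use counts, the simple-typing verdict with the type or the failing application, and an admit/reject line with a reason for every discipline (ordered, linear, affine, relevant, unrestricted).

use counts: acc ×0; env ×1; val (bound) ×1
use order (left to right): val, env
typing: ill-typed: can't apply a value of type P
ordered: ✗, a type mismatch blocks all five
linear: ✗, the type mismatch rejects it
affine: ✗, not simply typable
relevant: ✗, fails simple typing
unrestricted: ✗, a type mismatch blocks all five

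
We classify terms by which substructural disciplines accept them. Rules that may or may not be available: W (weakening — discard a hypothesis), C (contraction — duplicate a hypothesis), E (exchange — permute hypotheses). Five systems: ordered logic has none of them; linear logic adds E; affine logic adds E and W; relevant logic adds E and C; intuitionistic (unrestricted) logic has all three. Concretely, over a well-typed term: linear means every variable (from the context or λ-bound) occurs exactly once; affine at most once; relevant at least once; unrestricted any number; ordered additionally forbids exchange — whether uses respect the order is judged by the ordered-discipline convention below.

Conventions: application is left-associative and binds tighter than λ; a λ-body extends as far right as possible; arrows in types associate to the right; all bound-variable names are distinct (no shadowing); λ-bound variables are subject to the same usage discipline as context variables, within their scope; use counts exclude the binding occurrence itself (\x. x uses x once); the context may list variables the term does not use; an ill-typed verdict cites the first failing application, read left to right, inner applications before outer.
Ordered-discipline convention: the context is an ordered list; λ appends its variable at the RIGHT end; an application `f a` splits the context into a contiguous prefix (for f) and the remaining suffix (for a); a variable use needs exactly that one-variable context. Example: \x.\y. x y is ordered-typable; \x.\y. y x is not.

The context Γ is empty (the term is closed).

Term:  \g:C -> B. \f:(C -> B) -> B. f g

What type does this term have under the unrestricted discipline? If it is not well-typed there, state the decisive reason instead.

term : (C -> B) -> ((C -> B) -> B) -> B
usage: g (bound) ×1, f (bound) ×1
use order (left to right): f, g
typing: well-typed — term : (C -> B) -> ((C -> B) -> B) -> B
all disciplines: ordered ✗ · linear ✓ · affine ✓ · relevant ✓ · unrestricted ✓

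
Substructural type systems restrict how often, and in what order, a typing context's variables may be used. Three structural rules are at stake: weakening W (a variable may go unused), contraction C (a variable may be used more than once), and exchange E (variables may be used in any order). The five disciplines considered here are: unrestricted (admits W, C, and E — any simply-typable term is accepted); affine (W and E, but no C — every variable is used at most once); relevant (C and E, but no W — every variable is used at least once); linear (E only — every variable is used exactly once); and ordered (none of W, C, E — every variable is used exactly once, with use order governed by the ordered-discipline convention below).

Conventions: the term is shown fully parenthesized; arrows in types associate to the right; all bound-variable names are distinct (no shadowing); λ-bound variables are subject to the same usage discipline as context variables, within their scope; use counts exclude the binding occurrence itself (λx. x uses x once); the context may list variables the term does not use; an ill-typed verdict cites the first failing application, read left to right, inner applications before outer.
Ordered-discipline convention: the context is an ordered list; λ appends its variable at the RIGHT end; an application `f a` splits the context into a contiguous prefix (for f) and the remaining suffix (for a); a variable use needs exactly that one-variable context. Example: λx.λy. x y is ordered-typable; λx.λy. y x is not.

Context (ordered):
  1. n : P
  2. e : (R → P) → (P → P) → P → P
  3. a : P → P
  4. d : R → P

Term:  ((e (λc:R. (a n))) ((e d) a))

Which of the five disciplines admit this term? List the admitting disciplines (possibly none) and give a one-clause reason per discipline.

admitted in: unrestricted
use counts: n ×1, e ×2, a ×2, d ×1, c (bound) ×0
left-to-right use order: e, a, n, e, d, a
typing: the term checks, with type P → P
ordered ✗ (repeated use of e ×2, a ×2; unused: c — weakening required)
linear ✗ (repeated use of e ×2, a ×2; unused: c — weakening required)
affine ✗ (repeated use of e ×2, a ×2)
relevant ✗ (unused: c — weakening required)
unrestricted ✓ (type-checks (P → P) and nothing is barred)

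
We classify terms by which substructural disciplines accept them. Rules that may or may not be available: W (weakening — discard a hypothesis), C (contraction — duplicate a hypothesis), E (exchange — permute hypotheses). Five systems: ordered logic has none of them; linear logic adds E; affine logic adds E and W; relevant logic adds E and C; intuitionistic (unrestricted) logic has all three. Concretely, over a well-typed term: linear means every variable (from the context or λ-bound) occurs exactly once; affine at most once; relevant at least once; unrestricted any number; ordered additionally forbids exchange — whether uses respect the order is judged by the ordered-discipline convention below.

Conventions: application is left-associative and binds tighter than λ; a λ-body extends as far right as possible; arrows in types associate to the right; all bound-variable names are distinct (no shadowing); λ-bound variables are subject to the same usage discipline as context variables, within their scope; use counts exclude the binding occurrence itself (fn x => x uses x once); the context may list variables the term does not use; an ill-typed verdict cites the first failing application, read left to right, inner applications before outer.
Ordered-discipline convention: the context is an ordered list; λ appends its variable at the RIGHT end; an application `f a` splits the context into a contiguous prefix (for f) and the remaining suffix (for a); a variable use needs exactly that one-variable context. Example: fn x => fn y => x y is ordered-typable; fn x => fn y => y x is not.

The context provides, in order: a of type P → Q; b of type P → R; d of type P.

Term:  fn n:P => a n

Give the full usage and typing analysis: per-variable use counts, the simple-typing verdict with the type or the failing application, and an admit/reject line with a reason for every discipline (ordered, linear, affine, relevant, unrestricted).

counts: a: 1×, b: 0×, d: 0×, n (λ-bound): 1×
uses in reading order: a, n
typing: ✓ — P → Q
ordered ✗ (needs weakening: b, d unused)
linear ✗ (needs weakening: b, d unused)
affine ✓ (at most one use each (a, b, d, n))
relevant ✗ (needs weakening: b, d unused)
unrestricted ✓ (simply typable at P → Q; W, C, E all held)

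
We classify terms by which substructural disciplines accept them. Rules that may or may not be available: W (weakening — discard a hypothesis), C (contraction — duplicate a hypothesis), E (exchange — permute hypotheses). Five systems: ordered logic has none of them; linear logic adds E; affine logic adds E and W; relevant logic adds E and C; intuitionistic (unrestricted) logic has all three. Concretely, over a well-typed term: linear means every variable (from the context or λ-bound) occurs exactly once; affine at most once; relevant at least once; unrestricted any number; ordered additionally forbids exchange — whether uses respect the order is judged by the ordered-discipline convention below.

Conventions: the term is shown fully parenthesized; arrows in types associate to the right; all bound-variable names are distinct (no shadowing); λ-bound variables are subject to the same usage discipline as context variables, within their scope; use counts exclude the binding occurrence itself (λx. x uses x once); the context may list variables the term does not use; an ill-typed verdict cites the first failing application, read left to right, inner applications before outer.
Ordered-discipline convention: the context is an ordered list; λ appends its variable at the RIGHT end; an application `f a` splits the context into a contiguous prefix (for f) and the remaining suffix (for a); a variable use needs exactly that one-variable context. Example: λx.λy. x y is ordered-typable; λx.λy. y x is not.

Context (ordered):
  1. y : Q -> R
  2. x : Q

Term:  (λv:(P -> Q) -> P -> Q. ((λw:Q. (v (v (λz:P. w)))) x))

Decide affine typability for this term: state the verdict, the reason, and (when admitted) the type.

no — repeated use of v ×2
counts: y: 0; x: 1; v [bound]: 2; w [bound]: 1; z [bound]: 0
left-to-right use order: v, v, w, x
typing: well-typed at ((P -> Q) -> P -> Q) -> P -> Q
per-discipline verdicts: ordered ✗ · linear ✗ · affine ✗ · relevant ✗ · unrestricted ✓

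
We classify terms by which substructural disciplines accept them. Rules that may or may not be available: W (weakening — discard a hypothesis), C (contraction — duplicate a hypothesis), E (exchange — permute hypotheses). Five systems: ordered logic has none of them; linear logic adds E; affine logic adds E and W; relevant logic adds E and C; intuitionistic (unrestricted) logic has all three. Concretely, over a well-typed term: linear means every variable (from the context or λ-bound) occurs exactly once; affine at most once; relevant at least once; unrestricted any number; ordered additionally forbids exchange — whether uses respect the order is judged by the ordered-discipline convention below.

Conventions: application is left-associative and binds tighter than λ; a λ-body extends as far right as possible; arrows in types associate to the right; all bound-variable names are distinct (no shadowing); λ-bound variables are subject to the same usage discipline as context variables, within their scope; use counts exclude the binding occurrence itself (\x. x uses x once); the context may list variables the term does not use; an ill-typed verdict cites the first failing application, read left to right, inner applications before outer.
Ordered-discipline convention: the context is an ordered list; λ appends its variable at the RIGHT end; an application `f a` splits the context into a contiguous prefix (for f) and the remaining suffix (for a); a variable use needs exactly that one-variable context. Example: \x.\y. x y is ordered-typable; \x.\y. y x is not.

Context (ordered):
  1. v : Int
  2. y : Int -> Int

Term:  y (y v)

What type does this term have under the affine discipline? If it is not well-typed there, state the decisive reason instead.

not well-typed under affine — uses contraction: y ×2
variable uses: v=1, y=2
order of uses: y, y, v
typing: ✓ — Int
across the five disciplines: ordered ✗; linear ✗; affine ✗; relevant ✓; unrestricted ✓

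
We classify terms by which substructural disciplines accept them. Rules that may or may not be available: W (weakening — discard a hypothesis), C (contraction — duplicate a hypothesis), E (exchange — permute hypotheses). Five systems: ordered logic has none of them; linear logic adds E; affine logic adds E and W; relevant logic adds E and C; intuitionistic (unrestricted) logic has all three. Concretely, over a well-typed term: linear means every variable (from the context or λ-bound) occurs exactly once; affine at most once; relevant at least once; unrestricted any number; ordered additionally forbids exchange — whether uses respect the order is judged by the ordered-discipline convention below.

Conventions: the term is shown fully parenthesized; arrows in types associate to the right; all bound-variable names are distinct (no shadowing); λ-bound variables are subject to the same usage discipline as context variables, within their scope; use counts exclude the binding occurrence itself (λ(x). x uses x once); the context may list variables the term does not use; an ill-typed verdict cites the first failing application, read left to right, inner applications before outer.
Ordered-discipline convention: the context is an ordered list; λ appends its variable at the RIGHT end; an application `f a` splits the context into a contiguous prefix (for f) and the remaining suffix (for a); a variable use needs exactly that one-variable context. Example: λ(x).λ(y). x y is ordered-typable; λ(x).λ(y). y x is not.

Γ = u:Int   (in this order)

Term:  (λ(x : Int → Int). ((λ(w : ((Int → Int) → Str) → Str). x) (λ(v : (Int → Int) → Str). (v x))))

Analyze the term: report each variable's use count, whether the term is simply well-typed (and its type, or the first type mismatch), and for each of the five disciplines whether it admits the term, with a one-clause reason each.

counts: u: 0×; x (bound): 2×; w (bound): 0×; v (bound): 1×
uses in reading order: x, v, x
typing: well-typed — term : (Int → Int) → Int → Int
ordered: ✗, needs contraction — x ×2; unused: u, w — weakening required
linear: ✗, needs contraction — x ×2; unused: u, w — weakening required
affine: ✗, needs contraction — x ×2
relevant: ✗, unused: u, w — weakening required
unrestricted: ✓, simply typable at (Int → Int) → Int → Int; W, C, E all held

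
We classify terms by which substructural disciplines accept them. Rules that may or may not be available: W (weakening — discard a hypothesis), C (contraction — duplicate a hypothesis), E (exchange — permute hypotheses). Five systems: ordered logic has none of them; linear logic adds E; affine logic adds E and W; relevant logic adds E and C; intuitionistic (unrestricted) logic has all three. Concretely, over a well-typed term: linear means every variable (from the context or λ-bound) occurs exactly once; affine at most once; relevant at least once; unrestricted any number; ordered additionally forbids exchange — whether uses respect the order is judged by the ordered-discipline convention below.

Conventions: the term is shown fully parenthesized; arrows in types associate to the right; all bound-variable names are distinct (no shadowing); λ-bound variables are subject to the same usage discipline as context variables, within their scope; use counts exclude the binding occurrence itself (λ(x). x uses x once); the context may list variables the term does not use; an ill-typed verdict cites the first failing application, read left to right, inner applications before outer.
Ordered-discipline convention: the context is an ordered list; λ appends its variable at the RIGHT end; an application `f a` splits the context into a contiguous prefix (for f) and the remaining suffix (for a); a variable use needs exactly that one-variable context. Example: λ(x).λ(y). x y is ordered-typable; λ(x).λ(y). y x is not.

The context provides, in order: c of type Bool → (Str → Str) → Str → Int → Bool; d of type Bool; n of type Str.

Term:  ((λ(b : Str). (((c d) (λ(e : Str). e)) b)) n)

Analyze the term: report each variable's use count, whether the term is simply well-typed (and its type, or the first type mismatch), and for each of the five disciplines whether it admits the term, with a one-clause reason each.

usage: c: 1; d: 1; n: 1; b (bound): 1; e (bound): 1
left-to-right use order: c, d, e, b, n
typing: well-typed at Int → Bool
ordered: ✓, c, d, n, b, e once each; derivable with no W/C/E
linear: ✓, c, d, n, b, e: one use apiece
affine: ✓, no duplicate uses among c, d, n, b, e
relevant: ✓, at least one use each (c, d, n, b, e)
unrestricted: ✓, typability at Int → Bool is all that's needed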